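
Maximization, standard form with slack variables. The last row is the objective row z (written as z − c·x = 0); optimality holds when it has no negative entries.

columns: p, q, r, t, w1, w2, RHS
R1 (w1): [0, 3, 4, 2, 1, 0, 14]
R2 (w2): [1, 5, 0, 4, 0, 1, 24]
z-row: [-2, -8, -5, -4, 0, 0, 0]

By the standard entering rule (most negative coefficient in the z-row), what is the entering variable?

Negative z-row entries: p: -2, q: -8, r: -5, t: -4.
The most negative is -8 in column q, so q enters.

q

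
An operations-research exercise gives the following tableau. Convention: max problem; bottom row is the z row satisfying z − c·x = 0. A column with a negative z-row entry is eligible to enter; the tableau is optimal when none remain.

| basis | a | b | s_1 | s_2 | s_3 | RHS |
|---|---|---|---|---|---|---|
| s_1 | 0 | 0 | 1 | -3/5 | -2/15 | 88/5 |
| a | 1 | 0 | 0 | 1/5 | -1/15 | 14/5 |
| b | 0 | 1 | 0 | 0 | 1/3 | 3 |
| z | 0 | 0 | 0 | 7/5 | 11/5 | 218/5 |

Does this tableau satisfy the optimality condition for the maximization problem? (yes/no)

Every z-row coefficient is ≥ 0, so the tableau is optimal.

yes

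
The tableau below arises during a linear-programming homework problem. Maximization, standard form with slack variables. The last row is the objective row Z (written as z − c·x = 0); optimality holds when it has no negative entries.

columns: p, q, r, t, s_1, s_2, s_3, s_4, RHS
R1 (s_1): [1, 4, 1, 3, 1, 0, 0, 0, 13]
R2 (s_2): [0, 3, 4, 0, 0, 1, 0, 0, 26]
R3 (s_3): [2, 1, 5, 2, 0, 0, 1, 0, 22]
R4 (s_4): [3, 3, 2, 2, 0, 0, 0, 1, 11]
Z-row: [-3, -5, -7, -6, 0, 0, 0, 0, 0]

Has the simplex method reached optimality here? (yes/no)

The Z-row has a negative entry -7 in column r, so it is not optimal.

no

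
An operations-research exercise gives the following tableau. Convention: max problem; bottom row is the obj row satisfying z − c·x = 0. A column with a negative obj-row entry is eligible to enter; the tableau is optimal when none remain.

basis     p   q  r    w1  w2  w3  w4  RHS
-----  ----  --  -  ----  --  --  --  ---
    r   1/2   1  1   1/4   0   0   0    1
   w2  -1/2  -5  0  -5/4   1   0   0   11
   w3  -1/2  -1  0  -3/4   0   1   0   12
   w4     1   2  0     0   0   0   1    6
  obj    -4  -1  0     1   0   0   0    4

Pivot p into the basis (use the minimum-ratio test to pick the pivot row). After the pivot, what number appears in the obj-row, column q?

Ratio test on column p — row 1: 1/(1/2) = 2; row 2: entry -1/2 ≤ 0; row 3: entry -1/2 ≤ 0; row 4: 6/1 = 6. Minimum is 2 at row 1 (r leaves); pivot element 1/2.
Divide row 1 by 1/2; eliminate column p from the other rows.
obj-row update in column q: -1 − (-4)·2 = 7.

7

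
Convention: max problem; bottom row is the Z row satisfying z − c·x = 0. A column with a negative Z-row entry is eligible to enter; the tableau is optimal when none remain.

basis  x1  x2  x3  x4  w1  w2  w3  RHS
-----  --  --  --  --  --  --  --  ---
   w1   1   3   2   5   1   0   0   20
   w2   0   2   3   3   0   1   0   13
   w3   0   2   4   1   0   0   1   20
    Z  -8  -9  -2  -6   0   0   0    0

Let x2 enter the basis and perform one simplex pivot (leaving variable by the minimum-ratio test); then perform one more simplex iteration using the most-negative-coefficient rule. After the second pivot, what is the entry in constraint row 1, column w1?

Ratio test on column x2 — row 1: 20/3 = 20/3; row 2: 13/2 = 13/2; row 3: 20/2 = 10. Minimum is 13/2 at row 2 (w2 leaves); pivot element 2.
Divide row 2 by 2; eliminate column x2 from the other rows.
Second iteration: most negative Z-row entry is -8 in column x1, so x1 enters.
Ratio test on column x1 — row 1: (1/2)/1 = 1/2; row 2: entry 0 ≤ 0; row 3: entry 0 ≤ 0. Minimum is 1/2 at row 1 (w1 leaves); pivot element 1.
Divide row 1 by 1; eliminate column x1 from the other rows.
After both pivots, the entry at constraint row 1, column w1 is 1.

1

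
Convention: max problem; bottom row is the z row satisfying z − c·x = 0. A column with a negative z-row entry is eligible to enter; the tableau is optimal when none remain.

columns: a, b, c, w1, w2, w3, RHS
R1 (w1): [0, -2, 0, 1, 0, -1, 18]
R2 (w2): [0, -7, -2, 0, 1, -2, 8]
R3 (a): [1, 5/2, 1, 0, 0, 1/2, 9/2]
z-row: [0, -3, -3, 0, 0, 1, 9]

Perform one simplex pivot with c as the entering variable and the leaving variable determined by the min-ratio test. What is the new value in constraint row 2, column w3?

Ratio test on column c — row 1: entry 0 ≤ 0; row 2: entry -2 ≤ 0; row 3: (9/2)/1 = 9/2. Minimum is 9/2 at row 3 (a leaves); pivot element 1.
Divide row 3 by 1; eliminate column c from the other rows.
Row 2 update in column w3: -2 − (-2)·(1/2) = -1.

-1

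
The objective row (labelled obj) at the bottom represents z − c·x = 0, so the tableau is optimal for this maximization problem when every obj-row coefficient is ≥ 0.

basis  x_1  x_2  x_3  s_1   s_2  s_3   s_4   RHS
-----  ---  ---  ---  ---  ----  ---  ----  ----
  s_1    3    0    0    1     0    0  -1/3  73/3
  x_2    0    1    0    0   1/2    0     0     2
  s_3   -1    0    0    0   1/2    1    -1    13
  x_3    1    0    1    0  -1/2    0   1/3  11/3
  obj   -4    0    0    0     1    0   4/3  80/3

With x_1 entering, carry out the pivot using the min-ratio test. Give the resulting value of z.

Ratio test on column x_1 — row 1: (73/3)/3 = 73/9; row 2: entry 0 ≤ 0; row 3: entry -1 ≤ 0; row 4: (11/3)/1 = 11/3. Minimum is 11/3 at row 4 (x_3 leaves); pivot element 1.
Pivot on row 4; the obj-row RHS becomes 80/3 − (-4)·(11/3) = 124/3.

124/3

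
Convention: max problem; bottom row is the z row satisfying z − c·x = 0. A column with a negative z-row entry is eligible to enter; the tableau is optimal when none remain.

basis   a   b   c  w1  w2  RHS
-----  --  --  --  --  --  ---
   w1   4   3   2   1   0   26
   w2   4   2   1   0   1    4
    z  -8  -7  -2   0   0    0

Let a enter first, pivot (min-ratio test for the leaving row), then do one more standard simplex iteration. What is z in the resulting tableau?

Ratio test on column a — row 1: 26/4 = 13/2; row 2: 4/4 = 1. Minimum is 1 at row 2 (w2 leaves); pivot element 4.
Pivot on row 2; the z-row RHS becomes 0 − (-8)·1 = 8.
Next entering variable (most negative z-row entry -3): b.
Ratio test on column b — row 1: 22/1 = 22; row 2: 1/(1/2) = 2. Minimum is 2 at row 2 (a leaves); pivot element 1/2.
After the second pivot the z-row RHS is 8 − (-3)·2 = 14.

14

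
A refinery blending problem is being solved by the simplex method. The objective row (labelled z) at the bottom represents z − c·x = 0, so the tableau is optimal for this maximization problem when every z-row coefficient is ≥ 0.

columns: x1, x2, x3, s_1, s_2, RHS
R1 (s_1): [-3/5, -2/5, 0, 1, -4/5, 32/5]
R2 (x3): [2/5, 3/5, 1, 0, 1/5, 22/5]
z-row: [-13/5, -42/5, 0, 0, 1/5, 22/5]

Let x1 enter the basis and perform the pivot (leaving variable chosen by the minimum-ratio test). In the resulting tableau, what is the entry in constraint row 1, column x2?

Ratio test on column x1 — row 1: entry -3/5 ≤ 0; row 2: (22/5)/(2/5) = 11. Minimum is 11 at row 2 (x3 leaves); pivot element 2/5.
Divide row 2 by 2/5; eliminate column x1 from the other rows.
Row 1 update in column x2: -2/5 − (-3/5)·(3/2) = 1/2.

1/2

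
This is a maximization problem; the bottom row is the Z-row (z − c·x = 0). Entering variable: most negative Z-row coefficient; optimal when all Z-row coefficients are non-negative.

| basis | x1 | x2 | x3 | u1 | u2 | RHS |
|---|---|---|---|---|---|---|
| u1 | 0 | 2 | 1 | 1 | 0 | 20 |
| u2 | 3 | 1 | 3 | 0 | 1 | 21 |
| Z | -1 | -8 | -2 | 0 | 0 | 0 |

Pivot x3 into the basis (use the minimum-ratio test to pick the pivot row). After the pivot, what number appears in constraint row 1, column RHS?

Ratio test on column x3 — row 1: 20/1 = 20; row 2: 21/3 = 7. Minimum is 7 at row 2 (u2 leaves); pivot element 3.
Divide row 2 by 3; eliminate column x3 from the other rows.
Row 1 update in column RHS: 20 − 1·7 = 13.

13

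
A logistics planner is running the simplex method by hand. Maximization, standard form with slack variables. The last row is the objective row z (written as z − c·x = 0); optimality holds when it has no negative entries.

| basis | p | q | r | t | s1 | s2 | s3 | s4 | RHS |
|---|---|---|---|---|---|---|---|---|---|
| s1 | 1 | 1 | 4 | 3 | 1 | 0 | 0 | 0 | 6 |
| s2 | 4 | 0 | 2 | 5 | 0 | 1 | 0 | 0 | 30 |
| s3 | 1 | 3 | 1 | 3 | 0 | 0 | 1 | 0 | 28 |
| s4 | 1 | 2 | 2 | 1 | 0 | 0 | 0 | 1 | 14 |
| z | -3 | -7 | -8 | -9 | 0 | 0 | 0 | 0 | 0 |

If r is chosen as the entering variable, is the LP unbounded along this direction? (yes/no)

Column r has positive entries in row(s) 1, 2, 3, 4, so the ratio test bounds it — not unbounded.

no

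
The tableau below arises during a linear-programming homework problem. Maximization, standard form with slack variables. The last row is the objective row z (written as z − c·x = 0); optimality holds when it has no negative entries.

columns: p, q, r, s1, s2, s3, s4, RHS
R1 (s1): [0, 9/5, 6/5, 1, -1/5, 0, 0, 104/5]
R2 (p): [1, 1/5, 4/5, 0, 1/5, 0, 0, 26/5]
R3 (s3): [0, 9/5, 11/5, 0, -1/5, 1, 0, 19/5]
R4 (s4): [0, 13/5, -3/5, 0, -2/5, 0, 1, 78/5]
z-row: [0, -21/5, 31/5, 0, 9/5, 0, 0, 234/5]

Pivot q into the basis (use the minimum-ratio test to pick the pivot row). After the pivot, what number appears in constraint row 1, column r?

-1

Ratio test on column q — row 1: (104/5)/(9/5) = 104/9; row 2: (26/5)/(1/5) = 26; row 3: (19/5)/(9/5) = 19/9; row 4: (78/5)/(13/5) = 6. Minimum is 19/9 at row 3 (s3 leaves); pivot element 9/5.
Divide row 3 by 9/5; eliminate column q from the other rows.
Row 1 update in column r: 6/5 − (9/5)·(11/9) = -1.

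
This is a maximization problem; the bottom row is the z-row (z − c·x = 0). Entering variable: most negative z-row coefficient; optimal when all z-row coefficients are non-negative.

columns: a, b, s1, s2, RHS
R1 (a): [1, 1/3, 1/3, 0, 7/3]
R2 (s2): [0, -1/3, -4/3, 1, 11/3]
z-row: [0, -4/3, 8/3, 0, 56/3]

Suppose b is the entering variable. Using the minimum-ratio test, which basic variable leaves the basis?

Column b entries and ratios — a: (7/3)/(1/3) = 7; s2: -1/3 ≤ 0, skip.
Smallest ratio is 7 in the row of a, so a leaves.

a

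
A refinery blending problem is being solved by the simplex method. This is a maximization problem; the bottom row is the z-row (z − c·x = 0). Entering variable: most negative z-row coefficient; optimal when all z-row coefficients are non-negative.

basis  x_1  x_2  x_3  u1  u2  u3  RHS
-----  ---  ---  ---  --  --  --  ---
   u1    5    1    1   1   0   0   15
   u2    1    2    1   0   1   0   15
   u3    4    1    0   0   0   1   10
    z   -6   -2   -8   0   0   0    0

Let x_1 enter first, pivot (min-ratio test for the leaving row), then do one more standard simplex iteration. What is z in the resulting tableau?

35

Ratio test on column x_1 — row 1: 15/5 = 3; row 2: 15/1 = 15; row 3: 10/4 = 5/2. Minimum is 5/2 at row 3 (u3 leaves); pivot element 4.
Pivot on row 3; the z-row RHS becomes 0 − (-6)·(5/2) = 15.
Next entering variable (most negative z-row entry -8): x_3.
Ratio test on column x_3 — row 1: (5/2)/1 = 5/2; row 2: (25/2)/1 = 25/2; row 3: entry 0 ≤ 0. Minimum is 5/2 at row 1 (u1 leaves); pivot element 1.
After the second pivot the z-row RHS is 15 − (-8)·(5/2) = 35.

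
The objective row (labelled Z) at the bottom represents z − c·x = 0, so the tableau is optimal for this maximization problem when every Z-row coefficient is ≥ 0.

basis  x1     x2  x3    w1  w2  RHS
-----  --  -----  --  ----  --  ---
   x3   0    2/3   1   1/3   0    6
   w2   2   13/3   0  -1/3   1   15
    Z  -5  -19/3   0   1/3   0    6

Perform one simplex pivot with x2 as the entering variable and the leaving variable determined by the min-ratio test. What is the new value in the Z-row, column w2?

Ratio test on column x2 — row 1: 6/(2/3) = 9; row 2: 15/(13/3) = 45/13. Minimum is 45/13 at row 2 (w2 leaves); pivot element 13/3.
Divide row 2 by 13/3; eliminate column x2 from the other rows.
Z-row update in column w2: 0 − (-19/3)·(3/13) = 19/13.

19/13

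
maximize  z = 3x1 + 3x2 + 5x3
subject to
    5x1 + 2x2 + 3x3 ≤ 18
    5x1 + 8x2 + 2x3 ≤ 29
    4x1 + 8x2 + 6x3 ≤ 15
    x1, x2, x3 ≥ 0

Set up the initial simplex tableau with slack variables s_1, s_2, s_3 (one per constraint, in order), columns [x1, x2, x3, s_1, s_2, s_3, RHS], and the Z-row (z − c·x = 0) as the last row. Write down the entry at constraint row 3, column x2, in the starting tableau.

8

Constraint 3 has coefficient 8 on x2.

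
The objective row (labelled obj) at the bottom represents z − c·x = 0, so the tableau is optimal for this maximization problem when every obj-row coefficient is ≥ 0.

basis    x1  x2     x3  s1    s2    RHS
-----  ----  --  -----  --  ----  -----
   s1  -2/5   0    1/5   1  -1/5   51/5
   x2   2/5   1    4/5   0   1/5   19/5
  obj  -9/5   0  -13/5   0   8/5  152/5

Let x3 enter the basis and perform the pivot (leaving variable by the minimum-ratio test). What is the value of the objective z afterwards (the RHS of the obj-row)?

Ratio test on column x3 — row 1: (51/5)/(1/5) = 51; row 2: (19/5)/(4/5) = 19/4. Minimum is 19/4 at row 2 (x2 leaves); pivot element 4/5.
Pivot on row 2; the obj-row RHS becomes 152/5 − (-13/5)·(19/4) = 171/4.

171/4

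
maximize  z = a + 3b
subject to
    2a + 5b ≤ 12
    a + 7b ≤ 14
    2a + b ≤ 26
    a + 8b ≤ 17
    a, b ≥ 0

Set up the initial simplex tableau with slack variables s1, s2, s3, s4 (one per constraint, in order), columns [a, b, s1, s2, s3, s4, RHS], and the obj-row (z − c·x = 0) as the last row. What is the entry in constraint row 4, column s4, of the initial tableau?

1

Slack s4 belongs to constraint 4; its column is the unit vector e_4, so the entry in row 4 is 1.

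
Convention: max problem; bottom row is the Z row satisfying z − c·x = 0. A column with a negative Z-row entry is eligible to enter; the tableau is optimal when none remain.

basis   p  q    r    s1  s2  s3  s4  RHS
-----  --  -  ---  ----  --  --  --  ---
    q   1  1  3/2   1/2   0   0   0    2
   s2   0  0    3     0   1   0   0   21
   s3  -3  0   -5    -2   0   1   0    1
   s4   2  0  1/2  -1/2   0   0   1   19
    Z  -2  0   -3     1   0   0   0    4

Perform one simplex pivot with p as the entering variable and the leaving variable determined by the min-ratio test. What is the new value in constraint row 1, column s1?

1/2

Ratio test on column p — row 1: 2/1 = 2; row 2: entry 0 ≤ 0; row 3: entry -3 ≤ 0; row 4: 19/2 = 19/2. Minimum is 2 at row 1 (q leaves); pivot element 1.
Divide row 1 by 1; eliminate column p from the other rows.
In the new row 1, the s1 entry is the old entry divided by the pivot: (1/2)/1 = 1/2.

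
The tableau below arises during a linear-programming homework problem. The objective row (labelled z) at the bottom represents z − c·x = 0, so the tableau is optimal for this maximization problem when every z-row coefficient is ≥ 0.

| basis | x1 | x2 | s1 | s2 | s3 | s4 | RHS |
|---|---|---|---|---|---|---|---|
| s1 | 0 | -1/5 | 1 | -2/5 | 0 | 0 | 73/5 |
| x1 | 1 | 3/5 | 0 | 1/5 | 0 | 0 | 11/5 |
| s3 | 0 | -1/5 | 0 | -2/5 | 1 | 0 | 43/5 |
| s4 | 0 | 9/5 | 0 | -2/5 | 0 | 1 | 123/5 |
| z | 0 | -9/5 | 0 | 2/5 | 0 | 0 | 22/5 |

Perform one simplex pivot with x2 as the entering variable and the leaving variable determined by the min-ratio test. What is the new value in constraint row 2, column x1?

5/3

Ratio test on column x2 — row 1: entry -1/5 ≤ 0; row 2: (11/5)/(3/5) = 11/3; row 3: entry -1/5 ≤ 0; row 4: (123/5)/(9/5) = 41/3. Minimum is 11/3 at row 2 (x1 leaves); pivot element 3/5.
Divide row 2 by 3/5; eliminate column x2 from the other rows.
In the new row 2, the x1 entry is the old entry divided by the pivot: 1/(3/5) = 5/3.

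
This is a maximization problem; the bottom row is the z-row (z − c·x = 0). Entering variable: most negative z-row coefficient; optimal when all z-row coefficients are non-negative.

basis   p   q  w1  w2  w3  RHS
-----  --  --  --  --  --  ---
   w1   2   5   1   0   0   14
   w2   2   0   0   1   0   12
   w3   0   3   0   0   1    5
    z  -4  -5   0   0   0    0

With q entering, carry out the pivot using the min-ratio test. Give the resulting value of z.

Ratio test on column q — row 1: 14/5 = 14/5; row 2: entry 0 ≤ 0; row 3: 5/3 = 5/3. Minimum is 5/3 at row 3 (w3 leaves); pivot element 3.
Pivot on row 3; the z-row RHS becomes 0 − (-5)·(5/3) = 25/3.

25/3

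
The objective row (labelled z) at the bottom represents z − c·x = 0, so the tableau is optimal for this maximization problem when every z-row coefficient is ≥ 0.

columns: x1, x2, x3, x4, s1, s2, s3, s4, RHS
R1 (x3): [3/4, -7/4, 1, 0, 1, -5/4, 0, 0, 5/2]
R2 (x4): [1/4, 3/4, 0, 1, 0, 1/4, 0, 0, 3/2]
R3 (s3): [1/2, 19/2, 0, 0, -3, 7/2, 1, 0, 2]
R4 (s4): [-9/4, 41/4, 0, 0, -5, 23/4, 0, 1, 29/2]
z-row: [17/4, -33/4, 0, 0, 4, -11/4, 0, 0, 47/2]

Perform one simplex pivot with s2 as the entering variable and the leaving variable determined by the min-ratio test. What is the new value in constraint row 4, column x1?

-43/14

Ratio test on column s2 — row 1: entry -5/4 ≤ 0; row 2: (3/2)/(1/4) = 6; row 3: 2/(7/2) = 4/7; row 4: (29/2)/(23/4) = 58/23. Minimum is 4/7 at row 3 (s3 leaves); pivot element 7/2.
Divide row 3 by 7/2; eliminate column s2 from the other rows.
Row 4 update in column x1: -9/4 − (23/4)·(1/7) = -43/14.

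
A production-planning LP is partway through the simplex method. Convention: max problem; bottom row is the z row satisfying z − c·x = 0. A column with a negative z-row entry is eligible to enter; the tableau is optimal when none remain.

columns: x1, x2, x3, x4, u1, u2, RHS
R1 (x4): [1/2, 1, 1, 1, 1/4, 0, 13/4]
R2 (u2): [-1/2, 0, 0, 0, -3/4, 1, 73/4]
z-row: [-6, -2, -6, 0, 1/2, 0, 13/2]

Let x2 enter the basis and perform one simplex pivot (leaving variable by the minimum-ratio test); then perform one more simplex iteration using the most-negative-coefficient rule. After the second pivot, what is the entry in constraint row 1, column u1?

1/2

Ratio test on column x2 — row 1: (13/4)/1 = 13/4; row 2: entry 0 ≤ 0. Minimum is 13/4 at row 1 (x4 leaves); pivot element 1.
Divide row 1 by 1; eliminate column x2 from the other rows.
Second iteration: most negative z-row entry is -5 in column x1, so x1 enters.
Ratio test on column x1 — row 1: (13/4)/(1/2) = 13/2; row 2: entry -1/2 ≤ 0. Minimum is 13/2 at row 1 (x2 leaves); pivot element 1/2.
Divide row 1 by 1/2; eliminate column x1 from the other rows.
After both pivots, the entry at constraint row 1, column u1 is 1/2.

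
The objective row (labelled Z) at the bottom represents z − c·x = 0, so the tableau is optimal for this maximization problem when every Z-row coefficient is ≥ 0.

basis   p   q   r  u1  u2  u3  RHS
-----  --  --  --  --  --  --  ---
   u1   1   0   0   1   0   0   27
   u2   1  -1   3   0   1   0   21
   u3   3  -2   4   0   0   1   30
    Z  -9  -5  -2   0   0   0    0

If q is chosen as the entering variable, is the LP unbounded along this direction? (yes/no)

Every constraint-row entry in column q is ≤ 0, so increasing q is unbounded.

yes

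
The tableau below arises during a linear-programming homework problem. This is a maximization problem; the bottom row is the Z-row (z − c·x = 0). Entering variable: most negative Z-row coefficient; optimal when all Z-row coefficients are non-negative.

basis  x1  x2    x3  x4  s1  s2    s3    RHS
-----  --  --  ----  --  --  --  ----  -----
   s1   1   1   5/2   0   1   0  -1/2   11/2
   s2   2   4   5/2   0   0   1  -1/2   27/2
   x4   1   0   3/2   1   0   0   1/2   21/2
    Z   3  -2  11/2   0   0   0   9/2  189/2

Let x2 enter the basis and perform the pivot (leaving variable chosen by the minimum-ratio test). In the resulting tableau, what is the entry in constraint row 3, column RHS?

Ratio test on column x2 — row 1: (11/2)/1 = 11/2; row 2: (27/2)/4 = 27/8; row 3: entry 0 ≤ 0. Minimum is 27/8 at row 2 (s2 leaves); pivot element 4.
Divide row 2 by 4; eliminate column x2 from the other rows.
Row 3 update in column RHS: 21/2 − 0·(27/8) = 21/2.

21/2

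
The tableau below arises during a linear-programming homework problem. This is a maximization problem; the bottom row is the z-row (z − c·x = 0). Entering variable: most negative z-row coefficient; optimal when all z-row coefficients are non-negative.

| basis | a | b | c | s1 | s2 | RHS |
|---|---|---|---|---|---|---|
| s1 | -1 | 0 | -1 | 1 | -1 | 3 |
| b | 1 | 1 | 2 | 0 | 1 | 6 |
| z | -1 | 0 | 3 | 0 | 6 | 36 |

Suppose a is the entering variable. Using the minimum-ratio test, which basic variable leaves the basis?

b

Column a entries and ratios — s1: -1 ≤ 0, skip; b: 6/1 = 6.
Smallest ratio is 6 in the row of b, so b leaves.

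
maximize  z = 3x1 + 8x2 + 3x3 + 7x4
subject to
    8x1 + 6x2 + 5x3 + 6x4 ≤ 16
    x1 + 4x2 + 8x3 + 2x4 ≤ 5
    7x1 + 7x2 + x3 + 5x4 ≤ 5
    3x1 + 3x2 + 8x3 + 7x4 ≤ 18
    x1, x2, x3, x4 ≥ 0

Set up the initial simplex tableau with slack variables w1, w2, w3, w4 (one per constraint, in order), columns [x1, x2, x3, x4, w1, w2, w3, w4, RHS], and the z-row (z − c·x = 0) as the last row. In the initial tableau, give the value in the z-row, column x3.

The z-row carries the negated objective coefficients: the x3 entry is -3.

-3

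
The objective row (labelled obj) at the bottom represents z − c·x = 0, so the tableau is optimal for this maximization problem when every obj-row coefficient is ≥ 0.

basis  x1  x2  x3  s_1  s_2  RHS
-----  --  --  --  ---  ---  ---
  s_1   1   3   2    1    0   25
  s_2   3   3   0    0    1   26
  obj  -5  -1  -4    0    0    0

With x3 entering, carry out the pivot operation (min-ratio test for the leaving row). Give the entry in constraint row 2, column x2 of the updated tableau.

3

Ratio test on column x3 — row 1: 25/2 = 25/2; row 2: entry 0 ≤ 0. Minimum is 25/2 at row 1 (s_1 leaves); pivot element 2.
Divide row 1 by 2; eliminate column x3 from the other rows.
Row 2 update in column x2: 3 − 0·(3/2) = 3.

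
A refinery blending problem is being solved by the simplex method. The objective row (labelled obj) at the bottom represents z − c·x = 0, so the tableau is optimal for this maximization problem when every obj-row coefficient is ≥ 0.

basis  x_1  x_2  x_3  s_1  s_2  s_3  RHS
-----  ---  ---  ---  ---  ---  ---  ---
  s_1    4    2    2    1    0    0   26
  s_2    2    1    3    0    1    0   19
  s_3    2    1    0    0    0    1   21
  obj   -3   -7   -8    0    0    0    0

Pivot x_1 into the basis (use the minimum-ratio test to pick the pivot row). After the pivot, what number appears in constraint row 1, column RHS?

13/2

Ratio test on column x_1 — row 1: 26/4 = 13/2; row 2: 19/2 = 19/2; row 3: 21/2 = 21/2. Minimum is 13/2 at row 1 (s_1 leaves); pivot element 4.
Divide row 1 by 4; eliminate column x_1 from the other rows.
In the new row 1, the RHS entry is the old entry divided by the pivot: 26/4 = 13/2.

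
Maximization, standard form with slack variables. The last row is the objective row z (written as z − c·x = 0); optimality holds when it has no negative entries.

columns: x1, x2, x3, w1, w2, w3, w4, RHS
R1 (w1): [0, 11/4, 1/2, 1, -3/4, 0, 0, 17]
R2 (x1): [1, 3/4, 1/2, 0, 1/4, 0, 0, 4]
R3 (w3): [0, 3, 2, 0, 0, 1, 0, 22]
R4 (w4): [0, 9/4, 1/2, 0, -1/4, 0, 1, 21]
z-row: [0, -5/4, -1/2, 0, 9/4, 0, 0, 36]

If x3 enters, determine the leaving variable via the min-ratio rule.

Column x3 entries and ratios — w1: 17/(1/2) = 34; x1: 4/(1/2) = 8; w3: 22/2 = 11; w4: 21/(1/2) = 42.
Smallest ratio is 8 in the row of x1, so x1 leaves.

x1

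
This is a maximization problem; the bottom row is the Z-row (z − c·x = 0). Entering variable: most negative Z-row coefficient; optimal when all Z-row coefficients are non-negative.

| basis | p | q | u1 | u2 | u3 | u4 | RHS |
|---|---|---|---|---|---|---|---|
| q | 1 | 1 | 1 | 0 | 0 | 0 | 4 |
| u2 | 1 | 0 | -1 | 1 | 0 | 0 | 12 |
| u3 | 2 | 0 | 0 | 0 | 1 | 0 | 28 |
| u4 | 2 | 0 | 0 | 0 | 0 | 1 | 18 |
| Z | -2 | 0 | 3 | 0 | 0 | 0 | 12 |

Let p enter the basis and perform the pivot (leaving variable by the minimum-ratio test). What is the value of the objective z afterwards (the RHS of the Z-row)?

20

Ratio test on column p — row 1: 4/1 = 4; row 2: 12/1 = 12; row 3: 28/2 = 14; row 4: 18/2 = 9. Minimum is 4 at row 1 (q leaves); pivot element 1.
Pivot on row 1; the Z-row RHS becomes 12 − (-2)·4 = 20.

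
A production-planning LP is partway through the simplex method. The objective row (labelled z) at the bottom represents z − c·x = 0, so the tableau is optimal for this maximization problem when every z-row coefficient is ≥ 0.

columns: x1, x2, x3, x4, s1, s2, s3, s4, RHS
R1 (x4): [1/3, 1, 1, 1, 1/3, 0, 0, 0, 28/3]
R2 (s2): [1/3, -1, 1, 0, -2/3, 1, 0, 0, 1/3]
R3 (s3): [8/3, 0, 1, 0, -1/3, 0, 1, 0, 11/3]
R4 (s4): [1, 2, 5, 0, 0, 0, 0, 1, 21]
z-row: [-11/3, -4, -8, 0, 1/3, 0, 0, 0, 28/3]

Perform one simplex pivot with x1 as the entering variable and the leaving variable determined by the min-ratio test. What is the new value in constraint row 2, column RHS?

1

Ratio test on column x1 — row 1: (28/3)/(1/3) = 28; row 2: (1/3)/(1/3) = 1; row 3: (11/3)/(8/3) = 11/8; row 4: 21/1 = 21. Minimum is 1 at row 2 (s2 leaves); pivot element 1/3.
Divide row 2 by 1/3; eliminate column x1 from the other rows.
In the new row 2, the RHS entry is the old entry divided by the pivot: (1/3)/(1/3) = 1.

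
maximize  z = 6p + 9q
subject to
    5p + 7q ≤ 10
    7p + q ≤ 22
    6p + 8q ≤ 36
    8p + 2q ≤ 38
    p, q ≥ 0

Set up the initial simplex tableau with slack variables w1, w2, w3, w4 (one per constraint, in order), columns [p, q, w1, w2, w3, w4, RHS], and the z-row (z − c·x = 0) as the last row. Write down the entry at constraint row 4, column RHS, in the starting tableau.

The RHS of constraint 4 is b_4 = 38.

38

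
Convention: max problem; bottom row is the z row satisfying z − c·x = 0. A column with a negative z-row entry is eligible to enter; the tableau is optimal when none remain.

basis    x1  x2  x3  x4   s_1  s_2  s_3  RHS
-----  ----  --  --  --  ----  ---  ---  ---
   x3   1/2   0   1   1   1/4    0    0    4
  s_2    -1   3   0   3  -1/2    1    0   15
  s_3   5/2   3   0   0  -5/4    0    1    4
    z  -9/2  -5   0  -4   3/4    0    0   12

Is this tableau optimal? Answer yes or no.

no

The z-row has a negative entry -5 in column x2, so it is not optimal.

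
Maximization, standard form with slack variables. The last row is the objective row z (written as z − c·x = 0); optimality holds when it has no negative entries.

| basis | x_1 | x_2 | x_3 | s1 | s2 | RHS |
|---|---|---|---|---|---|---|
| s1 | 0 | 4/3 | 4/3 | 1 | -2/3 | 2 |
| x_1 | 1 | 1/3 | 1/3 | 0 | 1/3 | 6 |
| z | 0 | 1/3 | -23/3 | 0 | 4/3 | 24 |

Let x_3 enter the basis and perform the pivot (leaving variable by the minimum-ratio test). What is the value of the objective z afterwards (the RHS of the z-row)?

Ratio test on column x_3 — row 1: 2/(4/3) = 3/2; row 2: 6/(1/3) = 18. Minimum is 3/2 at row 1 (s1 leaves); pivot element 4/3.
Pivot on row 1; the z-row RHS becomes 24 − (-23/3)·(3/2) = 71/2.

71/2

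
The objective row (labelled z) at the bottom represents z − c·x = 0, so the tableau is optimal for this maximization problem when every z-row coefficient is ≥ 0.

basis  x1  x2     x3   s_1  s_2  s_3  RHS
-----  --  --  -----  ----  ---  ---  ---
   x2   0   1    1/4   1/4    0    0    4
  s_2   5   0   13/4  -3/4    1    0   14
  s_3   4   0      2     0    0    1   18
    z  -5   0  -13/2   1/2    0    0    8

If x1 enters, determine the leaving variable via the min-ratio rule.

Column x1 entries and ratios — x2: 0 ≤ 0, skip; s_2: 14/5 = 14/5; s_3: 18/4 = 9/2.
Smallest ratio is 14/5 in the row of s_2, so s_2 leaves.

s_2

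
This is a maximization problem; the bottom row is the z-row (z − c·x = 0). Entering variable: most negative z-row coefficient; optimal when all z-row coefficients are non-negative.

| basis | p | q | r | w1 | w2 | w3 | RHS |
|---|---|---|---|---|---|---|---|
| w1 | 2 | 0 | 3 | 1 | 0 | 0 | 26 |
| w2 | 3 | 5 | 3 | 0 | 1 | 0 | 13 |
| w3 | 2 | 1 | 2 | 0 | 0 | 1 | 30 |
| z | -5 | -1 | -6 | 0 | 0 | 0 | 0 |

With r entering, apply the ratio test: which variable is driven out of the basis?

Column r entries and ratios — w1: 26/3 = 26/3; w2: 13/3 = 13/3; w3: 30/2 = 15.
Smallest ratio is 13/3 in the row of w2, so w2 leaves.

w2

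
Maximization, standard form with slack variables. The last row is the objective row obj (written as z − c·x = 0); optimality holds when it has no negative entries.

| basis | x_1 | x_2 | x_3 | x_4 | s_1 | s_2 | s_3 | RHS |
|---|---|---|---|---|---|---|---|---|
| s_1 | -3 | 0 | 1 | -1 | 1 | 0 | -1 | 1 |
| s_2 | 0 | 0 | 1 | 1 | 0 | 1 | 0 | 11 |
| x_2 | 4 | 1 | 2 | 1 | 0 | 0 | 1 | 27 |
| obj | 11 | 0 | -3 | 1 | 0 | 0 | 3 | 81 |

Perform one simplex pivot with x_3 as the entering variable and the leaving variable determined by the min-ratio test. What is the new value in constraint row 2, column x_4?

2

Ratio test on column x_3 — row 1: 1/1 = 1; row 2: 11/1 = 11; row 3: 27/2 = 27/2. Minimum is 1 at row 1 (s_1 leaves); pivot element 1.
Divide row 1 by 1; eliminate column x_3 from the other rows.
Row 2 update in column x_4: 1 − 1·(-1) = 2.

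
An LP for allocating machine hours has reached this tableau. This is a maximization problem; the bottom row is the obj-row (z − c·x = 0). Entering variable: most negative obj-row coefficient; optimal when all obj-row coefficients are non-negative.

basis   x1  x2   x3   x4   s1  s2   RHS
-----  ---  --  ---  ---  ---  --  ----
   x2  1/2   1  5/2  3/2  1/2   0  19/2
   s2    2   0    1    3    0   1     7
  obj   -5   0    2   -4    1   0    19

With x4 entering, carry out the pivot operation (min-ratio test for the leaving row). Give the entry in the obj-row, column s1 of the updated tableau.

Ratio test on column x4 — row 1: (19/2)/(3/2) = 19/3; row 2: 7/3 = 7/3. Minimum is 7/3 at row 2 (s2 leaves); pivot element 3.
Divide row 2 by 3; eliminate column x4 from the other rows.
obj-row update in column s1: 1 − (-4)·0 = 1.

1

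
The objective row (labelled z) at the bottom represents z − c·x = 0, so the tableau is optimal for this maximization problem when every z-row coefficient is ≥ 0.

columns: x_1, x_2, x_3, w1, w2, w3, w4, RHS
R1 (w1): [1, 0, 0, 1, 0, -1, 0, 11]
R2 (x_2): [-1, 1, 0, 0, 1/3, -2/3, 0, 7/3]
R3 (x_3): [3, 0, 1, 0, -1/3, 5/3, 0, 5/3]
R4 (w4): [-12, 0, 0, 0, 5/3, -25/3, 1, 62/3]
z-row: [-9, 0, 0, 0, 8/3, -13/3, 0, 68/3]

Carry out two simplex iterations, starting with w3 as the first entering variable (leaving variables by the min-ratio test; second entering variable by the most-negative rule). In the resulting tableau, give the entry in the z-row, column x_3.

Ratio test on column w3 — row 1: entry -1 ≤ 0; row 2: entry -2/3 ≤ 0; row 3: (5/3)/(5/3) = 1; row 4: entry -25/3 ≤ 0. Minimum is 1 at row 3 (x_3 leaves); pivot element 5/3.
Divide row 3 by 5/3; eliminate column w3 from the other rows.
Second iteration: most negative z-row entry is -6/5 in column x_1, so x_1 enters.
Ratio test on column x_1 — row 1: 12/(14/5) = 30/7; row 2: 3/(1/5) = 15; row 3: 1/(9/5) = 5/9; row 4: 29/3 = 29/3. Minimum is 5/9 at row 3 (w3 leaves); pivot element 9/5.
Divide row 3 by 9/5; eliminate column x_1 from the other rows.
After both pivots, the entry at the z-row, column x_3 is 3.

3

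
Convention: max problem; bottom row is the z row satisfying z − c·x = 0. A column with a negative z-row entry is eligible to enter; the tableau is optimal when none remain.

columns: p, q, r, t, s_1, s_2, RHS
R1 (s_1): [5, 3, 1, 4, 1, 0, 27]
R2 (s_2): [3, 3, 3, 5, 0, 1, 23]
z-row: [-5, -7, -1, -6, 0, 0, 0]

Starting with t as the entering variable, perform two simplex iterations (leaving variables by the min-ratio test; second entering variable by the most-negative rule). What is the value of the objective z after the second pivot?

Ratio test on column t — row 1: 27/4 = 27/4; row 2: 23/5 = 23/5. Minimum is 23/5 at row 2 (s_2 leaves); pivot element 5.
Pivot on row 2; the z-row RHS becomes 0 − (-6)·(23/5) = 138/5.
Next entering variable (most negative z-row entry -17/5): q.
Ratio test on column q — row 1: (43/5)/(3/5) = 43/3; row 2: (23/5)/(3/5) = 23/3. Minimum is 23/3 at row 2 (t leaves); pivot element 3/5.
After the second pivot the z-row RHS is 138/5 − (-17/5)·(23/3) = 161/3.

161/3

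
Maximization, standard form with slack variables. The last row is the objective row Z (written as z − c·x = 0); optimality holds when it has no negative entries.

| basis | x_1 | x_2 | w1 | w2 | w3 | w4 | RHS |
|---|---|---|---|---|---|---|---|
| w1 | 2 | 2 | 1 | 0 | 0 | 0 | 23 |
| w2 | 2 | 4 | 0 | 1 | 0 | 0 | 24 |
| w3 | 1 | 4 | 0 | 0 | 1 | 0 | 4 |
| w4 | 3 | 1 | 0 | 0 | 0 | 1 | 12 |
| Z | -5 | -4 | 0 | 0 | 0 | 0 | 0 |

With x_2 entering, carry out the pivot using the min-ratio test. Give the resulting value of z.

Ratio test on column x_2 — row 1: 23/2 = 23/2; row 2: 24/4 = 6; row 3: 4/4 = 1; row 4: 12/1 = 12. Minimum is 1 at row 3 (w3 leaves); pivot element 4.
Pivot on row 3; the Z-row RHS becomes 0 − (-4)·1 = 4.

4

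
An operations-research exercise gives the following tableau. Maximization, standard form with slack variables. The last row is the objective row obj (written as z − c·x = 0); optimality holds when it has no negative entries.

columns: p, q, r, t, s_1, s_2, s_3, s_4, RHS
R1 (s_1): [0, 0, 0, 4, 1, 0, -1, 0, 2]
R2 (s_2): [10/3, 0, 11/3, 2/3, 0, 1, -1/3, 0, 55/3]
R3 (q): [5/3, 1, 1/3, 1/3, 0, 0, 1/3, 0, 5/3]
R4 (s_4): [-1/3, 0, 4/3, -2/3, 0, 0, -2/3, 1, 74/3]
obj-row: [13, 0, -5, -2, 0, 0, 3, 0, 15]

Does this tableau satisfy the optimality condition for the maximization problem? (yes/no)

no

The obj-row has a negative entry -5 in column r, so it is not optimal.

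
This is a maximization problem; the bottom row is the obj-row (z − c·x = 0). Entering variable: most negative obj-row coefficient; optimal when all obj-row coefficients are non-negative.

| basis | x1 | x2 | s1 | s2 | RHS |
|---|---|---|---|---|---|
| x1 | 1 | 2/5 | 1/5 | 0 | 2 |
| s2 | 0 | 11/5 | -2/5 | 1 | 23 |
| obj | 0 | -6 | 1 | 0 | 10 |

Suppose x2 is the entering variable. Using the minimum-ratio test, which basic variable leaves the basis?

Column x2 entries and ratios — x1: 2/(2/5) = 5; s2: 23/(11/5) = 115/11.
Smallest ratio is 5 in the row of x1, so x1 leaves.

x1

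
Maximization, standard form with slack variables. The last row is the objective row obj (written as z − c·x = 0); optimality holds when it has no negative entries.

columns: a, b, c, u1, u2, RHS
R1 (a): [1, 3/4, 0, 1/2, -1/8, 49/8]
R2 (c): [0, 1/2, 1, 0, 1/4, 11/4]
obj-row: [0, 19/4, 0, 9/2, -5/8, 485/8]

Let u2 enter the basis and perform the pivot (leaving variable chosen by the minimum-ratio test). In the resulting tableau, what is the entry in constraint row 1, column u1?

Ratio test on column u2 — row 1: entry -1/8 ≤ 0; row 2: (11/4)/(1/4) = 11. Minimum is 11 at row 2 (c leaves); pivot element 1/4.
Divide row 2 by 1/4; eliminate column u2 from the other rows.
Row 1 update in column u1: 1/2 − (-1/8)·0 = 1/2.

1/2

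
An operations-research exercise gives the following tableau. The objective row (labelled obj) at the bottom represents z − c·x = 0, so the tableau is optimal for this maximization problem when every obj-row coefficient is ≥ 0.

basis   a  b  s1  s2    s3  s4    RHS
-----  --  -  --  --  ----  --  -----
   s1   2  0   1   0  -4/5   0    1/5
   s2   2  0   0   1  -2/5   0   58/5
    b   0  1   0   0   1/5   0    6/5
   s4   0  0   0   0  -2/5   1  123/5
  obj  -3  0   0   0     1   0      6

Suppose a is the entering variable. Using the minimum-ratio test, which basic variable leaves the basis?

s1

Column a entries and ratios — s1: (1/5)/2 = 1/10; s2: (58/5)/2 = 29/5; b: 0 ≤ 0, skip; s4: 0 ≤ 0, skip.
Smallest ratio is 1/10 in the row of s1, so s1 leaves.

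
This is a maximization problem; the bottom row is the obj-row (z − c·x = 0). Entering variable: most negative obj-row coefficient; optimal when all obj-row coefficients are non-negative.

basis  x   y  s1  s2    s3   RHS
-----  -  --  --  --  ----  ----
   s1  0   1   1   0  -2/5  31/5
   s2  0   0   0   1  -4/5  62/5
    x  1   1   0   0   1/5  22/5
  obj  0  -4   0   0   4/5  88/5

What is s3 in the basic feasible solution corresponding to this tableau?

s3 is not in the basis, so in the current basic feasible solution s3 = 0.

0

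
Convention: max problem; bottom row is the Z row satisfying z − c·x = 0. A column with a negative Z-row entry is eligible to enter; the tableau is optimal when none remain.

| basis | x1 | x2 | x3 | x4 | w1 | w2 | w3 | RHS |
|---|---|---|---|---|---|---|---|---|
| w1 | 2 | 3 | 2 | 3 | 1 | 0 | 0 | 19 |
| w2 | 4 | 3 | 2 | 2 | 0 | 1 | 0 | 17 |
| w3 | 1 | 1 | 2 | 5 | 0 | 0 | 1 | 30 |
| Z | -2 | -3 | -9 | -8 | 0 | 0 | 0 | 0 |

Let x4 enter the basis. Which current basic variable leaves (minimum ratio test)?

Column x4 entries and ratios — w1: 19/3 = 19/3; w2: 17/2 = 17/2; w3: 30/5 = 6.
Smallest ratio is 6 in the row of w3, so w3 leaves.

w3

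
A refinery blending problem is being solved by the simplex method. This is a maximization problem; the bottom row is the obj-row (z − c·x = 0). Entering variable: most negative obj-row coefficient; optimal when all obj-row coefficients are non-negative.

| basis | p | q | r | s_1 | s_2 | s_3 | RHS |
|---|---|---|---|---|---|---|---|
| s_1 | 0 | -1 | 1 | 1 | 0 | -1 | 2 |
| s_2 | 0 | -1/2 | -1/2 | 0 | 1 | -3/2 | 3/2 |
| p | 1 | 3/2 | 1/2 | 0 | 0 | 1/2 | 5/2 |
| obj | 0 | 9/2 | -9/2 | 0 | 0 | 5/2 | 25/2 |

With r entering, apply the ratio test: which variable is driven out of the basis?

Column r entries and ratios — s_1: 2/1 = 2; s_2: -1/2 ≤ 0, skip; p: (5/2)/(1/2) = 5.
Smallest ratio is 2 in the row of s_1, so s_1 leaves.

s_1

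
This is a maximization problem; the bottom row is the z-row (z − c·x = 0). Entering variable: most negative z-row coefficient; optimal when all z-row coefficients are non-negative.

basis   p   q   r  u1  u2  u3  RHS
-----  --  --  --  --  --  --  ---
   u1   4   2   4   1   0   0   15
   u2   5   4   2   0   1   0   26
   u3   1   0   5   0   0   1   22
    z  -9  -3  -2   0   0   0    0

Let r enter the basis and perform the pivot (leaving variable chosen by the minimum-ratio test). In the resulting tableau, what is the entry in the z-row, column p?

-7

Ratio test on column r — row 1: 15/4 = 15/4; row 2: 26/2 = 13; row 3: 22/5 = 22/5. Minimum is 15/4 at row 1 (u1 leaves); pivot element 4.
Divide row 1 by 4; eliminate column r from the other rows.
z-row update in column p: -9 − (-2)·1 = -7.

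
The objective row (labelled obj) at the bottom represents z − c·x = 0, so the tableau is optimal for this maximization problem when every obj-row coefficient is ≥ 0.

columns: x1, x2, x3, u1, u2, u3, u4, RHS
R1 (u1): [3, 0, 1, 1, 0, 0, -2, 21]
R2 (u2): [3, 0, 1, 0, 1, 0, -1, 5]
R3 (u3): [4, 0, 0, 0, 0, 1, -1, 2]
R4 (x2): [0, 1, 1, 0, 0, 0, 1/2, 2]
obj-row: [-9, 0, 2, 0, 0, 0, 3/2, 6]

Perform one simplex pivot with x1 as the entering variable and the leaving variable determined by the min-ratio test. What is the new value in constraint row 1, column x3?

Ratio test on column x1 — row 1: 21/3 = 7; row 2: 5/3 = 5/3; row 3: 2/4 = 1/2; row 4: entry 0 ≤ 0. Minimum is 1/2 at row 3 (u3 leaves); pivot element 4.
Divide row 3 by 4; eliminate column x1 from the other rows.
Row 1 update in column x3: 1 − 3·0 = 1.

1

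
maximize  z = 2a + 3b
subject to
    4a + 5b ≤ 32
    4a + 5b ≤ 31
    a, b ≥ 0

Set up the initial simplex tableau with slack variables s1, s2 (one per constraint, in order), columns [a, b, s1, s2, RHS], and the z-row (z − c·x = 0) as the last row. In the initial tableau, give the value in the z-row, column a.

-2

The z-row carries the negated objective coefficients: the a entry is -2.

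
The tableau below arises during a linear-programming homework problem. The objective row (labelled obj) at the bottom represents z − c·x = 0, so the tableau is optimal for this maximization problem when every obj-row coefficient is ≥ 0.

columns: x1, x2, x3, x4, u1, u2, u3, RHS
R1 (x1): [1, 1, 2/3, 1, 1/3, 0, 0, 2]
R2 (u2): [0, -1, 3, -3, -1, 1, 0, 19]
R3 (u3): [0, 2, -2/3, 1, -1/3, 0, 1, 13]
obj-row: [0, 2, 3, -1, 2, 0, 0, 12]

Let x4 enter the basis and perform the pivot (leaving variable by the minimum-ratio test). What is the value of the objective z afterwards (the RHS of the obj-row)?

14

Ratio test on column x4 — row 1: 2/1 = 2; row 2: entry -3 ≤ 0; row 3: 13/1 = 13. Minimum is 2 at row 1 (x1 leaves); pivot element 1.
Pivot on row 1; the obj-row RHS becomes 12 − (-1)·2 = 14.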